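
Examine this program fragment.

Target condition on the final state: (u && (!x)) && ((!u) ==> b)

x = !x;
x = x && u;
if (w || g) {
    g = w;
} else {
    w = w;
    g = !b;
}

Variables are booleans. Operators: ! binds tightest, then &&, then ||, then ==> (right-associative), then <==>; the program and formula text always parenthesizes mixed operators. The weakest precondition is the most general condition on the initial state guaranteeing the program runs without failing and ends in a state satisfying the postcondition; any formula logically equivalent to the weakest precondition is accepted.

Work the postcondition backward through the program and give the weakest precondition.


Working backward. After the program, the postcondition (u && (!x)) && ((!u) ==> b) must hold; in canonical form it is u && (!x) && ((!u) ==> b).
Then branch requires u && (!x) && ((!u) ==> b); else branch requires u && (!x) && ((!u) ==> b).
Before the if: ((w || g) ==> (u && (!x) && ((!u) ==> b))) && ((!(w || g)) ==> (u && (!x) && ((!u) ==> b)))
Before x := x && u: ((w || g) ==> (u && (!(x && u)) && ((!u) ==> b))) && ((!(w || g)) ==> (u && (!(x && u)) && ((!u) ==> b)))
Before x := !x: ((w || g) ==> (u && (!((!x) && u)) && ((!u) ==> b))) && ((!(w || g)) ==> (u && (!((!x) && u)) && ((!u) ==> b)))
Answer: WP = ((w || g) ==> (u && (!((!x) && u)) && ((!u) ==> b))) && ((!(w || g)) ==> (u && (!((!x) && u)) && ((!u) ==> b)))


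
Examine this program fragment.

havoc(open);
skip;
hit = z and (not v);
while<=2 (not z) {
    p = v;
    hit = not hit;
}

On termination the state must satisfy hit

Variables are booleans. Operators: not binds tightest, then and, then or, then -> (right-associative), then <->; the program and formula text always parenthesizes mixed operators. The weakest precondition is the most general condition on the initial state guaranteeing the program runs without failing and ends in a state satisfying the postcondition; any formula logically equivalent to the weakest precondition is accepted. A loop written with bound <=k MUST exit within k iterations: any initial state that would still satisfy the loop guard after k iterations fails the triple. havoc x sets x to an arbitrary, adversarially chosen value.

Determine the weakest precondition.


Working backward. After the program, hit must hold.
Before the loop (bound <=2), unroll the exhaustion recursion (WP_0 = exit-now case; WP_j = one more guarded iteration, up to j = 2):
  WP_0: z and hit
  WP_1: ((not z) -> (z and (not hit))) and (z -> hit)
  WP_2: ((not z) -> (((not z) -> (z and hit)) and (z -> (not hit)))) and (z -> hit)
So before the loop: ((not z) -> (((not z) -> (z and hit)) and (z -> (not hit)))) and (z -> hit)
Before hit := z and (not v): ((not z) -> (((not z) -> (z and (not v))) and (z -> (not (z and (not v)))))) and (z -> (z and (not v)))
Before skip: ((not z) -> (((not z) -> (z and (not v))) and (z -> (not (z and (not v)))))) and (z -> (z and (not v)))
Before havoc open: ((not z) -> (((not z) -> (z and (not v))) and (z -> (not (z and (not v)))))) and (z -> (z and (not v)))
Answer: WP = ((not z) -> (((not z) -> (z and (not v))) and (z -> (not (z and (not v)))))) and (z -> (z and (not v)))


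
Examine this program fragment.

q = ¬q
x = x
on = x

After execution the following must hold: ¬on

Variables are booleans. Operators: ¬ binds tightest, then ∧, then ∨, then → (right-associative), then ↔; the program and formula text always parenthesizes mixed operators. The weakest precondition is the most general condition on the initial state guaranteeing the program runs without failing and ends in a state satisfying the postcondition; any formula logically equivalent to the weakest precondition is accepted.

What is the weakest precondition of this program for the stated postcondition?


Working backward. After the program, ¬on must hold.
Before on := x: ¬x
Before x := x: ¬x
Before q := ¬q: ¬x
Answer: WP = ¬x


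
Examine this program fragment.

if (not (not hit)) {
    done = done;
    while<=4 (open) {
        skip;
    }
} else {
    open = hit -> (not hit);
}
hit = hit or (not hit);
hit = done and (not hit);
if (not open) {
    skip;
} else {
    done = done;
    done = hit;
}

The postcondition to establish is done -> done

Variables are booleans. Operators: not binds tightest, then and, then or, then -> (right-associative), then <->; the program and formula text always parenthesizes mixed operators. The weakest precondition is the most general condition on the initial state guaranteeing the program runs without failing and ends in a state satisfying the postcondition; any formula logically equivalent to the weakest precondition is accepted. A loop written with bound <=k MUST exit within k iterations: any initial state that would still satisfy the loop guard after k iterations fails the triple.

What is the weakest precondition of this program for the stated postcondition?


Working backward. After the program, the postcondition done -> done must hold; in canonical form it is true.
Then branch requires true; else branch requires true.
Before the if: true
Before hit := done and (not hit): true
Before hit := hit or (not hit): true
Then branch requires open -> (open -> (open -> (open -> (not open)))); else branch requires true.
Before the if: hit -> (open -> (open -> (open -> (open -> (not open)))))
Answer: WP = hit -> (open -> (open -> (open -> (open -> (not open)))))


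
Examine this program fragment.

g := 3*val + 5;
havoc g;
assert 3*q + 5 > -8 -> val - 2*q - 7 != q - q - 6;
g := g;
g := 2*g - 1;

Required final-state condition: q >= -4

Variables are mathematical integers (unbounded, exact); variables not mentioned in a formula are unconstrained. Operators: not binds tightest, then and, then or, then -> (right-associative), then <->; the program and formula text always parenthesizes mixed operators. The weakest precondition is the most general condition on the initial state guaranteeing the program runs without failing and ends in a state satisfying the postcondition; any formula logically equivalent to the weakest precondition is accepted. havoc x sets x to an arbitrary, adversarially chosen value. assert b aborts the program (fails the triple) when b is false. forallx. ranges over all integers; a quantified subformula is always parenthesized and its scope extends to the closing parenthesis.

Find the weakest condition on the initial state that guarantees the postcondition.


Working backward. After the program, q >= -4 must hold.
Before g := 2*g - 1: q >= -4
Before g := g: q >= -4
Before assert 3*q + 5 > -8 -> val - 2*q - 7 != q - q - 6: (3*q > -13 -> val != 2*q + 1) and q >= -4
Before havoc g: (3*q > -13 -> val != 2*q + 1) and q >= -4
Before g := 3*val + 5: (3*q > -13 -> val != 2*q + 1) and q >= -4
Answer: WP = (3*q > -13 -> val != 2*q + 1) and q >= -4


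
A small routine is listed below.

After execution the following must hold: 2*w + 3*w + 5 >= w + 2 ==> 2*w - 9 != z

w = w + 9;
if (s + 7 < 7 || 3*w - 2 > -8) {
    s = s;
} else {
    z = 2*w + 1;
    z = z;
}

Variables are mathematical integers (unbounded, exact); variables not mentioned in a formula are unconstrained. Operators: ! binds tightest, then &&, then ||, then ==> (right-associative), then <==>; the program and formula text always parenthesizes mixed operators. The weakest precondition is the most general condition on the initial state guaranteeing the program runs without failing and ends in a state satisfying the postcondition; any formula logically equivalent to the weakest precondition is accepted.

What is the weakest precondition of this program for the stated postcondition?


Working backward. After the program, the postcondition 2*w + 3*w + 5 >= w + 2 ==> 2*w - 9 != z must hold; in canonical form it is 4*w >= -3 ==> 2*w != z + 9.
Then branch requires 4*w >= -3 ==> 2*w != z + 9; else branch requires true.
Before the if: (s < 0 || 3*w > -6) ==> (4*w >= -3 ==> 2*w != z + 9)
Before w := w + 9: (s < 0 || 3*w > -33) ==> (4*w >= -39 ==> 2*w != z - 9)
Answer: WP = (s < 0 || 3*w > -33) ==> (4*w >= -39 ==> 2*w != z - 9)


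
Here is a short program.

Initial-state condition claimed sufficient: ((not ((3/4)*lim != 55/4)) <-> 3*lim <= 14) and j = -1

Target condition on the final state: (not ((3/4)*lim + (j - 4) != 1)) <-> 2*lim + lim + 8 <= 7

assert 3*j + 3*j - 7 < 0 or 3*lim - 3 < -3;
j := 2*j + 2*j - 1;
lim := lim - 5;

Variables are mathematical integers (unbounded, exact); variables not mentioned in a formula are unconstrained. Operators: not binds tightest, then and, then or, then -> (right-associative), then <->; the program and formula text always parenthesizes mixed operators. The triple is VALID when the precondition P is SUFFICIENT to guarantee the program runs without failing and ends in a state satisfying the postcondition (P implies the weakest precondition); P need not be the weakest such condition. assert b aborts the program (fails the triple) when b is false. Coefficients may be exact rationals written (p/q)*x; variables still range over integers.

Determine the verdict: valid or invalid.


Working backward. After the program, the postcondition (not ((3/4)*lim + (j - 4) != 1)) <-> 2*lim + lim + 8 <= 7 must hold; in canonical form it is (not (j + (3/4)*lim != 5)) <-> 3*lim <= -1.
Before lim := lim - 5: (not (j + (3/4)*lim != 35/4)) <-> 3*lim <= 14
Before j := 2*j + 2*j - 1: (not (4*j + (3/4)*lim != 39/4)) <-> 3*lim <= 14
Before assert 3*j + 3*j - 7 < 0 or 3*lim - 3 < -3: (6*j < 7 or 3*lim < 0) and ((not (4*j + (3/4)*lim != 39/4)) <-> 3*lim <= 14)
The weakest precondition is (6*j < 7 or 3*lim < 0) and ((not (4*j + (3/4)*lim != 39/4)) <-> 3*lim <= 14).
Check whether ((not ((3/4)*lim != 55/4)) <-> 3*lim <= 14) and j = -1 implies it.
Every state satisfying the precondition satisfies the weakest precondition: the implication holds.
Answer: valid


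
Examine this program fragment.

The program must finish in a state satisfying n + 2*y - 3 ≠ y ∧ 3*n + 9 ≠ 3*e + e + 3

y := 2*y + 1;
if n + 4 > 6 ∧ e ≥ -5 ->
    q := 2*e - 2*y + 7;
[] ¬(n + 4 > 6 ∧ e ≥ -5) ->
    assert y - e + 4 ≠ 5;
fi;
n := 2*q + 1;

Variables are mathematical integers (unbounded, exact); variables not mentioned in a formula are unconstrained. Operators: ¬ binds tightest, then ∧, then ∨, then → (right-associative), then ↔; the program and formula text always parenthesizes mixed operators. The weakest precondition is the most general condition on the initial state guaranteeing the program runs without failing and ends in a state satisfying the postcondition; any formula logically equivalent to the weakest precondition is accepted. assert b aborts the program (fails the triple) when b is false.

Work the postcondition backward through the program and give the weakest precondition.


Working backward. After the program, the postcondition n + 2*y - 3 ≠ y ∧ 3*n + 9 ≠ 3*e + e + 3 must hold; in canonical form it is n + y ≠ 3 ∧ 3*n ≠ 4*e - 6.
Before n := 2*q + 1: 2*q + y ≠ 2 ∧ 6*q ≠ 4*e - 9
Then branch requires 4*e ≠ 3*y - 12 ∧ 8*e ≠ 12*y - 51; else branch requires y ≠ e + 1 ∧ 2*q + y ≠ 2 ∧ 6*q ≠ 4*e - 9.
Before the if: ((n > 2 ∧ e ≥ -5) → (4*e ≠ 3*y - 12 ∧ 8*e ≠ 12*y - 51)) ∧ ((¬(n > 2 ∧ e ≥ -5)) → (y ≠ e + 1 ∧ 2*q + y ≠ 2 ∧ 6*q ≠ 4*e - 9))
Before y := 2*y + 1: ((n > 2 ∧ e ≥ -5) → (4*e ≠ 6*y - 9 ∧ 8*e ≠ 24*y - 39)) ∧ ((¬(n > 2 ∧ e ≥ -5)) → (2*y ≠ e ∧ 2*q + 2*y ≠ 1 ∧ 6*q ≠ 4*e - 9))
Answer: WP = ((n > 2 ∧ e ≥ -5) → (4*e ≠ 6*y - 9 ∧ 8*e ≠ 24*y - 39)) ∧ ((¬(n > 2 ∧ e ≥ -5)) → (2*y ≠ e ∧ 2*q + 2*y ≠ 1 ∧ 6*q ≠ 4*e - 9))


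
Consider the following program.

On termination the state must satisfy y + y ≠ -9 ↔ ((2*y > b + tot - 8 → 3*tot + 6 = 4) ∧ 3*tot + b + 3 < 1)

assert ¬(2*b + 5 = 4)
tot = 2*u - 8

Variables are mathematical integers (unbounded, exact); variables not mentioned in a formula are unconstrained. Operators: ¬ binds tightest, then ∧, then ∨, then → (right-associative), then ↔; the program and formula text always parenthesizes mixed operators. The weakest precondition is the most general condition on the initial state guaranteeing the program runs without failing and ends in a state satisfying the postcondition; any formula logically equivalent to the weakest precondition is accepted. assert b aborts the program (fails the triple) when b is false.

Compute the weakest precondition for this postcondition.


Working backward. After the program, the postcondition y + y ≠ -9 ↔ ((2*y > b + tot - 8 → 3*tot + 6 = 4) ∧ 3*tot + b + 3 < 1) must hold; in canonical form it is 2*y ≠ -9 ↔ ((2*y > b + tot - 8 → 3*tot = -2) ∧ b + 3*tot < -2).
Before tot := 2*u - 8: 2*y ≠ -9 ↔ ((2*y > b + 2*u - 16 → 6*u = 22) ∧ b + 6*u < 22)
Before assert ¬(2*b + 5 = 4): (¬(2*b = -1)) ∧ (2*y ≠ -9 ↔ ((2*y > b + 2*u - 16 → 6*u = 22) ∧ b + 6*u < 22))
Answer: WP = (¬(2*b = -1)) ∧ (2*y ≠ -9 ↔ ((2*y > b + 2*u - 16 → 6*u = 22) ∧ b + 6*u < 22))


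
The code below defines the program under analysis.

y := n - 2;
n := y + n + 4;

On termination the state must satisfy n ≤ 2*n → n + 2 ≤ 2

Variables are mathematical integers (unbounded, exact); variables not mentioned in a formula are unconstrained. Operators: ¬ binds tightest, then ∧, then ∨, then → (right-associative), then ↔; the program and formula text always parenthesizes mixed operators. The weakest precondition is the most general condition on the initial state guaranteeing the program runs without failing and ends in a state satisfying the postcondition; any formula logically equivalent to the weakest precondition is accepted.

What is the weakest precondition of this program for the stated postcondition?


Working backward. After the program, the postcondition n ≤ 2*n → n + 2 ≤ 2 must hold; in canonical form it is n ≥ 0 → n ≤ 0.
Before n := y + n + 4: n + y ≥ -4 → n + y ≤ -4
Before y := n - 2: 2*n ≥ -2 → 2*n ≤ -2
Answer: WP = 2*n ≥ -2 → 2*n ≤ -2


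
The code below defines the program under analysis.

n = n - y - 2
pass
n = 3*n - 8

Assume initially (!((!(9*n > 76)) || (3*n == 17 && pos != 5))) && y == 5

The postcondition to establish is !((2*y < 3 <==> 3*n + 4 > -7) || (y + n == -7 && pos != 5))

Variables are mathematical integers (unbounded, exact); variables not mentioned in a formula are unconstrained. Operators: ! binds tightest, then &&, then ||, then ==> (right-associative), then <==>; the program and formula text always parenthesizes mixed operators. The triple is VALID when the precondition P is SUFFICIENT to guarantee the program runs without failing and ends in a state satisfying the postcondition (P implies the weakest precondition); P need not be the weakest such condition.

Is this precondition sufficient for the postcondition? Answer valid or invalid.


Working backward. After the program, the postcondition !((2*y < 3 <==> 3*n + 4 > -7) || (y + n == -7 && pos != 5)) must hold; in canonical form it is !((2*y < 3 <==> 3*n > -11) || (n + y == -7 && pos != 5)).
Before n := 3*n - 8: !((2*y < 3 <==> 9*n > 13) || (3*n + y == 1 && pos != 5))
Before skip: !((2*y < 3 <==> 9*n > 13) || (3*n + y == 1 && pos != 5))
Before n := n - y - 2: !((2*y < 3 <==> 9*n > 9*y + 31) || (3*n == 2*y + 7 && pos != 5))
The weakest precondition is !((2*y < 3 <==> 9*n > 9*y + 31) || (3*n == 2*y + 7 && pos != 5)).
Check whether (!((!(9*n > 76)) || (3*n == 17 && pos != 5))) && y == 5 implies it.
Every state satisfying the precondition satisfies the weakest precondition: the implication holds.
Answer: valid


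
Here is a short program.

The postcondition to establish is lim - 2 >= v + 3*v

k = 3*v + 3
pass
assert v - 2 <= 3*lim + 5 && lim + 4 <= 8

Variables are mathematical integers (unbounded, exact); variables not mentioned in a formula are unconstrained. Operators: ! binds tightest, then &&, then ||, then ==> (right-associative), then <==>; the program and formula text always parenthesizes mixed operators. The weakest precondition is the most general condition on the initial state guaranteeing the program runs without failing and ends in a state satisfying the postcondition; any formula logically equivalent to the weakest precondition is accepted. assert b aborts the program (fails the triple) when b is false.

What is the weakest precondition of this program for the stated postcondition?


Working backward. After the program, the postcondition lim - 2 >= v + 3*v must hold; in canonical form it is lim >= 4*v + 2.
Before assert v - 2 <= 3*lim + 5 && lim + 4 <= 8: v <= 3*lim + 7 && lim <= 4 && lim >= 4*v + 2
Before skip: v <= 3*lim + 7 && lim <= 4 && lim >= 4*v + 2
Before k := 3*v + 3: v <= 3*lim + 7 && lim <= 4 && lim >= 4*v + 2
Answer: WP = v <= 3*lim + 7 && lim <= 4 && lim >= 4*v + 2


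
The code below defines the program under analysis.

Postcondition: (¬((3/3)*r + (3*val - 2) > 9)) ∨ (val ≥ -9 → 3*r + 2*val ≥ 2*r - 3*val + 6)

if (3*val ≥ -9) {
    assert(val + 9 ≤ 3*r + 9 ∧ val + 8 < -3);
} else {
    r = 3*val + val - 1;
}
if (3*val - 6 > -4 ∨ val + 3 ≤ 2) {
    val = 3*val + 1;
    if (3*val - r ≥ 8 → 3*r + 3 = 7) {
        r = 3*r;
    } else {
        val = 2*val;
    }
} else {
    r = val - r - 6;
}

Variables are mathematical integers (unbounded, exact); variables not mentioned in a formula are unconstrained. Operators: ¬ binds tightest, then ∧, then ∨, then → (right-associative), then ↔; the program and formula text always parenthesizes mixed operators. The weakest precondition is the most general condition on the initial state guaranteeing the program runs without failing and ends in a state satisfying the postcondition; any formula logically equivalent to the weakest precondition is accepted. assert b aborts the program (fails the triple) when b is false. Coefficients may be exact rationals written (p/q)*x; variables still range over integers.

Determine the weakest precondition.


Working backward. After the program, the postcondition (¬((3/3)*r + (3*val - 2) > 9)) ∨ (val ≥ -9 → 3*r + 2*val ≥ 2*r - 3*val + 6) must hold; in canonical form it is (¬(r + 3*val > 11)) ∨ (val ≥ -9 → r + 5*val ≥ 6).
Then branch requires ((9*val ≥ r + 5 → 3*r = 4) → ((¬(3*r + 9*val > 8)) ∨ (3*val ≥ -10 → 3*r + 15*val ≥ 1))) ∧ ((¬(9*val ≥ r + 5 → 3*r = 4)) → ((¬(r + 18*val > 5)) ∨ (6*val ≥ -11 → r + 30*val ≥ -4))); else branch requires (¬(4*val > r + 17)) ∨ (val ≥ -9 → 6*val ≥ r + 12).
Before the if: ((3*val > 2 ∨ val ≤ -1) → (((9*val ≥ r + 5 → 3*r = 4) → ((¬(3*r + 9*val > 8)) ∨ (3*val ≥ -10 → 3*r + 15*val ≥ 1))) ∧ ((¬(9*val ≥ r + 5 → 3*r = 4)) → ((¬(r + 18*val > 5)) ∨ (6*val ≥ -11 → r + 30*val ≥ -4))))) ∧ ((¬(3*val > 2 ∨ val ≤ -1)) → ((¬(4*val > r + 17)) ∨ (val ≥ -9 → 6*val ≥ r + 12)))
Then branch requires val ≤ 3*r ∧ val < -11 ∧ ((3*val > 2 ∨ val ≤ -1) → (((9*val ≥ r + 5 → 3*r = 4) → ((¬(3*r + 9*val > 8)) ∨ (3*val ≥ -10 → 3*r + 15*val ≥ 1))) ∧ ((¬(9*val ≥ r + 5 → 3*r = 4)) → ((¬(r + 18*val > 5)) ∨ (6*val ≥ -11 → r + 30*val ≥ -4))))) ∧ ((¬(3*val > 2 ∨ val ≤ -1)) → ((¬(4*val > r + 17)) ∨ (val ≥ -9 → 6*val ≥ r + 12))); else branch requires (3*val > 2 ∨ val ≤ -1) → (((5*val ≥ 4 → 12*val = 7) → ((¬(21*val > 11)) ∨ (3*val ≥ -10 → 27*val ≥ 4))) ∧ ((¬(5*val ≥ 4 → 12*val = 7)) → ((¬(22*val > 6)) ∨ (6*val ≥ -11 → 34*val ≥ -3)))).
Before the if: (3*val ≥ -9 → (val ≤ 3*r ∧ val < -11 ∧ ((3*val > 2 ∨ val ≤ -1) → (((9*val ≥ r + 5 → 3*r = 4) → ((¬(3*r + 9*val > 8)) ∨ (3*val ≥ -10 → 3*r + 15*val ≥ 1))) ∧ ((¬(9*val ≥ r + 5 → 3*r = 4)) → ((¬(r + 18*val > 5)) ∨ (6*val ≥ -11 → r + 30*val ≥ -4))))) ∧ ((¬(3*val > 2 ∨ val ≤ -1)) → ((¬(4*val > r + 17)) ∨ (val ≥ -9 → 6*val ≥ r + 12))))) ∧ ((¬(3*val ≥ -9)) → ((3*val > 2 ∨ val ≤ -1) → (((5*val ≥ 4 → 12*val = 7) → ((¬(21*val > 11)) ∨ (3*val ≥ -10 → 27*val ≥ 4))) ∧ ((¬(5*val ≥ 4 → 12*val = 7)) → ((¬(22*val > 6)) ∨ (6*val ≥ -11 → 34*val ≥ -3))))))
Answer: WP = (3*val ≥ -9 → (val ≤ 3*r ∧ val < -11 ∧ ((3*val > 2 ∨ val ≤ -1) → (((9*val ≥ r + 5 → 3*r = 4) → ((¬(3*r + 9*val > 8)) ∨ (3*val ≥ -10 → 3*r + 15*val ≥ 1))) ∧ ((¬(9*val ≥ r + 5 → 3*r = 4)) → ((¬(r + 18*val > 5)) ∨ (6*val ≥ -11 → r + 30*val ≥ -4))))) ∧ ((¬(3*val > 2 ∨ val ≤ -1)) → ((¬(4*val > r + 17)) ∨ (val ≥ -9 → 6*val ≥ r + 12))))) ∧ ((¬(3*val ≥ -9)) → ((3*val > 2 ∨ val ≤ -1) → (((5*val ≥ 4 → 12*val = 7) → ((¬(21*val > 11)) ∨ (3*val ≥ -10 → 27*val ≥ 4))) ∧ ((¬(5*val ≥ 4 → 12*val = 7)) → ((¬(22*val > 6)) ∨ (6*val ≥ -11 → 34*val ≥ -3))))))


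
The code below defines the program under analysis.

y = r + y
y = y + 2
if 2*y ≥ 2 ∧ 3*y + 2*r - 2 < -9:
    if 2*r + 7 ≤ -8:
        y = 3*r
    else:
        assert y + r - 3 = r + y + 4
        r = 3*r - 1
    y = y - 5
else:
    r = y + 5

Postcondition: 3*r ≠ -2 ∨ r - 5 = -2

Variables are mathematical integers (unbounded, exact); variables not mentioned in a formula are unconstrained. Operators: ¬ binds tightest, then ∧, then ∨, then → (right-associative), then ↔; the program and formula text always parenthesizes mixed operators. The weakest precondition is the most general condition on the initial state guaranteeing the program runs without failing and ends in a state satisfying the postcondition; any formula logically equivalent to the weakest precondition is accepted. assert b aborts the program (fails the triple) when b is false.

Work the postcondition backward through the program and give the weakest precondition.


Working backward. After the program, the postcondition 3*r ≠ -2 ∨ r - 5 = -2 must hold; in canonical form it is 3*r ≠ -2 ∨ r = 3.
Then branch requires (2*r ≤ -15 → (3*r ≠ -2 ∨ r = 3)) ∧ 2*r ≤ -15; else branch requires 3*y ≠ -17 ∨ y = -2.
Before the if: ((2*y ≥ 2 ∧ 2*r + 3*y < -7) → ((2*r ≤ -15 → (3*r ≠ -2 ∨ r = 3)) ∧ 2*r ≤ -15)) ∧ ((¬(2*y ≥ 2 ∧ 2*r + 3*y < -7)) → (3*y ≠ -17 ∨ y = -2))
Before y := y + 2: ((2*y ≥ -2 ∧ 2*r + 3*y < -13) → ((2*r ≤ -15 → (3*r ≠ -2 ∨ r = 3)) ∧ 2*r ≤ -15)) ∧ ((¬(2*y ≥ -2 ∧ 2*r + 3*y < -13)) → (3*y ≠ -23 ∨ y = -4))
Before y := r + y: ((2*r + 2*y ≥ -2 ∧ 5*r + 3*y < -13) → ((2*r ≤ -15 → (3*r ≠ -2 ∨ r = 3)) ∧ 2*r ≤ -15)) ∧ ((¬(2*r + 2*y ≥ -2 ∧ 5*r + 3*y < -13)) → (3*r + 3*y ≠ -23 ∨ r + y = -4))
Answer: WP = ((2*r + 2*y ≥ -2 ∧ 5*r + 3*y < -13) → ((2*r ≤ -15 → (3*r ≠ -2 ∨ r = 3)) ∧ 2*r ≤ -15)) ∧ ((¬(2*r + 2*y ≥ -2 ∧ 5*r + 3*y < -13)) → (3*r + 3*y ≠ -23 ∨ r + y = -4))


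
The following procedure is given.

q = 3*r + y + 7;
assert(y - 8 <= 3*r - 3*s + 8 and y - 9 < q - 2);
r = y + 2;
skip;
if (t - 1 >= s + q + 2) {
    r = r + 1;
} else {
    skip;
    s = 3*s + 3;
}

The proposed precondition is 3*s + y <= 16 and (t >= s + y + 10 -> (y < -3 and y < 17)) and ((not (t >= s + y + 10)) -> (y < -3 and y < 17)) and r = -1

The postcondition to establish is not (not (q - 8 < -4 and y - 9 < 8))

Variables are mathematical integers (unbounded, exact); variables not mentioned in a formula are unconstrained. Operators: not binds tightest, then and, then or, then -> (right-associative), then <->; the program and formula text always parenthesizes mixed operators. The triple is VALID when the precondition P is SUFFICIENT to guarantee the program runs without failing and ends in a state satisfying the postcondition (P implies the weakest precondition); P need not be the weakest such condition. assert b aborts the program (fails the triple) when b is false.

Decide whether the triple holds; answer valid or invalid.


Working backward. After the program, the postcondition not (not (q - 8 < -4 and y - 9 < 8)) must hold; in canonical form it is q < 4 and y < 17.
Then branch requires q < 4 and y < 17; else branch requires q < 4 and y < 17.
Before the if: (t >= q + s + 3 -> (q < 4 and y < 17)) and ((not (t >= q + s + 3)) -> (q < 4 and y < 17))
Before skip: (t >= q + s + 3 -> (q < 4 and y < 17)) and ((not (t >= q + s + 3)) -> (q < 4 and y < 17))
Before r := y + 2: (t >= q + s + 3 -> (q < 4 and y < 17)) and ((not (t >= q + s + 3)) -> (q < 4 and y < 17))
Before assert y - 8 <= 3*r - 3*s + 8 and y - 9 < q - 2: 3*s + y <= 3*r + 16 and y < q + 7 and (t >= q + s + 3 -> (q < 4 and y < 17)) and ((not (t >= q + s + 3)) -> (q < 4 and y < 17))
Before q := 3*r + y + 7: 3*s + y <= 3*r + 16 and 3*r > -14 and (t >= 3*r + s + y + 10 -> (3*r + y < -3 and y < 17)) and ((not (t >= 3*r + s + y + 10)) -> (3*r + y < -3 and y < 17))
The weakest precondition is 3*s + y <= 3*r + 16 and 3*r > -14 and (t >= 3*r + s + y + 10 -> (3*r + y < -3 and y < 17)) and ((not (t >= 3*r + s + y + 10)) -> (3*r + y < -3 and y < 17)).
Check whether 3*s + y <= 16 and (t >= s + y + 10 -> (y < -3 and y < 17)) and ((not (t >= s + y + 10)) -> (y < -3 and y < 17)) and r = -1 implies it.
Countermodel: at the initial state r = -1, s = 6, t = 8, y = -4, the precondition holds but the weakest precondition fails.
Answer: invalid


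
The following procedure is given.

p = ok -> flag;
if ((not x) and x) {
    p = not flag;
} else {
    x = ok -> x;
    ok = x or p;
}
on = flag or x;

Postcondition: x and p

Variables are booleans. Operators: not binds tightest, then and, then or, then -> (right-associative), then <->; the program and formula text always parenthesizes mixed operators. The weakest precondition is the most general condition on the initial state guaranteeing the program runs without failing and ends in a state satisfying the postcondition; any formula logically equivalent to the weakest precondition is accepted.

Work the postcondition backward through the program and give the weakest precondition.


Working backward. After the program, x and p must hold.
Before on := flag or x: x and p
Then branch requires x and (not flag); else branch requires (ok -> x) and p.
Before the if: (ok -> x) and p
Before p := ok -> flag: (ok -> x) and (ok -> flag)
Answer: WP = (ok -> x) and (ok -> flag)


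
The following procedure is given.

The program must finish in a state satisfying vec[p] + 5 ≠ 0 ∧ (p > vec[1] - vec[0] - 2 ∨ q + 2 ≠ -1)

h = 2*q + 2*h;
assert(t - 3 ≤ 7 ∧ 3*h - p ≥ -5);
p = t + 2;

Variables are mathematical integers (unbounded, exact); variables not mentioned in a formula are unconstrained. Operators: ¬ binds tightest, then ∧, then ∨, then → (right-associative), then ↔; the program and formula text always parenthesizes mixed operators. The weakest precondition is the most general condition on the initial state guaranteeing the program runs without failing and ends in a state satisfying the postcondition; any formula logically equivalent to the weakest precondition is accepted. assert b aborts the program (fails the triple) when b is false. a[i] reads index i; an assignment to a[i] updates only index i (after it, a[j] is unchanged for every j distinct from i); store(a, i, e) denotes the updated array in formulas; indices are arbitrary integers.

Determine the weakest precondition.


Working backward. After the program, the postcondition vec[p] + 5 ≠ 0 ∧ (p > vec[1] - vec[0] - 2 ∨ q + 2 ≠ -1) must hold; in canonical form it is vec[p] ≠ -5 ∧ (vec[0] + p > vec[1] - 2 ∨ q ≠ -3).
Before p := t + 2: vec[t + 2] ≠ -5 ∧ (vec[0] + t > vec[1] - 4 ∨ q ≠ -3)
Before assert t - 3 ≤ 7 ∧ 3*h - p ≥ -5: t ≤ 10 ∧ 3*h ≥ p - 5 ∧ vec[t + 2] ≠ -5 ∧ (vec[0] + t > vec[1] - 4 ∨ q ≠ -3)
Before h := 2*q + 2*h: t ≤ 10 ∧ 6*h + 6*q ≥ p - 5 ∧ vec[t + 2] ≠ -5 ∧ (vec[0] + t > vec[1] - 4 ∨ q ≠ -3)
Answer: WP = t ≤ 10 ∧ 6*h + 6*q ≥ p - 5 ∧ vec[t + 2] ≠ -5 ∧ (vec[0] + t > vec[1] - 4 ∨ q ≠ -3)


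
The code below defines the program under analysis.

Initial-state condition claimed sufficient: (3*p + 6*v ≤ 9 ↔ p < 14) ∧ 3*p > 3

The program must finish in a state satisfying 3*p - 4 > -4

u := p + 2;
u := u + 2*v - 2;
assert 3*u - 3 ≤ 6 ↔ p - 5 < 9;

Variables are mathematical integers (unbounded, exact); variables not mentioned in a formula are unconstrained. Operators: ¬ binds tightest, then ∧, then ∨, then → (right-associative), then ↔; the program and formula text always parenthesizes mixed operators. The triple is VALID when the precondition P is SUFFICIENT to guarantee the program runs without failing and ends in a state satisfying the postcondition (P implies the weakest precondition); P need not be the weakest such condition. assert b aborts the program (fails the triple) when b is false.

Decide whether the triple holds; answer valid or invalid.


Working backward. After the program, the postcondition 3*p - 4 > -4 must hold; in canonical form it is 3*p > 0.
Before assert 3*u - 3 ≤ 6 ↔ p - 5 < 9: (3*u ≤ 9 ↔ p < 14) ∧ 3*p > 0
Before u := u + 2*v - 2: (3*u + 6*v ≤ 15 ↔ p < 14) ∧ 3*p > 0
Before u := p + 2: (3*p + 6*v ≤ 9 ↔ p < 14) ∧ 3*p > 0
The weakest precondition is (3*p + 6*v ≤ 9 ↔ p < 14) ∧ 3*p > 0.
Check whether (3*p + 6*v ≤ 9 ↔ p < 14) ∧ 3*p > 3 implies it.
Every state satisfying the precondition satisfies the weakest precondition: the implication holds.
Answer: valid


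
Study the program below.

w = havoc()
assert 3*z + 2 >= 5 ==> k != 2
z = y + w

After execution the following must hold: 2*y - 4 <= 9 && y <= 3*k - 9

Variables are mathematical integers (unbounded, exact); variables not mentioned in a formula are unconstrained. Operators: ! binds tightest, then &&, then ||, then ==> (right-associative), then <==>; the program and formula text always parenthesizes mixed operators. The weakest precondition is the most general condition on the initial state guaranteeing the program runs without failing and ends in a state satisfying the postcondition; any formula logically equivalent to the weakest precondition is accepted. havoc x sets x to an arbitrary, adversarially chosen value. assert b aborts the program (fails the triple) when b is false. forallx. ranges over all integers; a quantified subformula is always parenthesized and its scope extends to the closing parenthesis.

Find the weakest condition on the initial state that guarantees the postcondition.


Working backward. After the program, the postcondition 2*y - 4 <= 9 && y <= 3*k - 9 must hold; in canonical form it is 2*y <= 13 && y <= 3*k - 9.
Before z := y + w: 2*y <= 13 && y <= 3*k - 9
Before assert 3*z + 2 >= 5 ==> k != 2: (3*z >= 3 ==> k != 2) && 2*y <= 13 && y <= 3*k - 9
Before havoc w: (3*z >= 3 ==> k != 2) && 2*y <= 13 && y <= 3*k - 9
Answer: WP = (3*z >= 3 ==> k != 2) && 2*y <= 13 && y <= 3*k - 9


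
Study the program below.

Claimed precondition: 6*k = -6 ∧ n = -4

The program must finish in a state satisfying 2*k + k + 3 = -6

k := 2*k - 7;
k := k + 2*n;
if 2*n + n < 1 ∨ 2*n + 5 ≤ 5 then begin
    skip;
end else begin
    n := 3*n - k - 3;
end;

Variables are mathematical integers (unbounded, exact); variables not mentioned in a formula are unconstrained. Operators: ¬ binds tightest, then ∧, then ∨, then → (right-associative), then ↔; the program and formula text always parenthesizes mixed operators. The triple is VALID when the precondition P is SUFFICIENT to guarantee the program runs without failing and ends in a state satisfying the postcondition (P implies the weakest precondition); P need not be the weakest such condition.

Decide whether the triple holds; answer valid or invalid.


Working backward. After the program, the postcondition 2*k + k + 3 = -6 must hold; in canonical form it is 3*k = -9.
Then branch requires 3*k = -9; else branch requires 3*k = -9.
Before the if: ((3*n < 1 ∨ 2*n ≤ 0) → 3*k = -9) ∧ ((¬(3*n < 1 ∨ 2*n ≤ 0)) → 3*k = -9)
Before k := k + 2*n: ((3*n < 1 ∨ 2*n ≤ 0) → 3*k + 6*n = -9) ∧ ((¬(3*n < 1 ∨ 2*n ≤ 0)) → 3*k + 6*n = -9)
Before k := 2*k - 7: ((3*n < 1 ∨ 2*n ≤ 0) → 6*k + 6*n = 12) ∧ ((¬(3*n < 1 ∨ 2*n ≤ 0)) → 6*k + 6*n = 12)
The weakest precondition is ((3*n < 1 ∨ 2*n ≤ 0) → 6*k + 6*n = 12) ∧ ((¬(3*n < 1 ∨ 2*n ≤ 0)) → 6*k + 6*n = 12).
Check whether 6*k = -6 ∧ n = -4 implies it.
Countermodel: at the initial state k = -1, n = -4, the precondition holds but the weakest precondition fails.
Answer: invalid


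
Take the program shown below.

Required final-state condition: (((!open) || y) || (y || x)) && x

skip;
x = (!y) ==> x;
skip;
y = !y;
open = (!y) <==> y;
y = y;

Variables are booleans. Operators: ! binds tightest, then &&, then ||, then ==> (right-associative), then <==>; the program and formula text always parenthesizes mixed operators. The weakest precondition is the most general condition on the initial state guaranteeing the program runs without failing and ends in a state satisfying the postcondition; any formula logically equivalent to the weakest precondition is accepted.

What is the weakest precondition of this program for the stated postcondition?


Working backward. After the program, the postcondition (((!open) || y) || (y || x)) && x must hold; in canonical form it is ((!open) || y || x) && x.
Before y := y: ((!open) || y || x) && x
Before open := (!y) <==> y: ((!((!y) <==> y)) || y || x) && x
Before y := !y: ((!(y <==> (!y))) || (!y) || x) && x
Before skip: ((!(y <==> (!y))) || (!y) || x) && x
Before x := (!y) ==> x: ((!(y <==> (!y))) || (!y) || ((!y) ==> x)) && ((!y) ==> x)
Before skip: ((!(y <==> (!y))) || (!y) || ((!y) ==> x)) && ((!y) ==> x)
Answer: WP = ((!(y <==> (!y))) || (!y) || ((!y) ==> x)) && ((!y) ==> x)


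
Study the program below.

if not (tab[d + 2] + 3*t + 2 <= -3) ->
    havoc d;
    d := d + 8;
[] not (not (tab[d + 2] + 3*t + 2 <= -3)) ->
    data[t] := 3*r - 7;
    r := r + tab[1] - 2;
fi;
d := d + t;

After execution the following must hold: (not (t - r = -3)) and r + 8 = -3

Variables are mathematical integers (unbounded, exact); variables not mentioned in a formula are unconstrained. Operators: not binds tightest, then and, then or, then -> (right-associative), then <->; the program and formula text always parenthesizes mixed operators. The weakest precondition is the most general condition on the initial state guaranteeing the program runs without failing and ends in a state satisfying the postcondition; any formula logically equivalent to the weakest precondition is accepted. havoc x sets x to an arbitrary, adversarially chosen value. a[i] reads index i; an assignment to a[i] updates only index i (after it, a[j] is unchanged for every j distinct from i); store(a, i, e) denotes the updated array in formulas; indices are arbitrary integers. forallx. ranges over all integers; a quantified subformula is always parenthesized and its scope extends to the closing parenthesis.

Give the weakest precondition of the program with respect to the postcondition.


Working backward. After the program, the postcondition (not (t - r = -3)) and r + 8 = -3 must hold; in canonical form it is (not (t = r - 3)) and r = -11.
Before d := d + t: (not (t = r - 3)) and r = -11
Then branch requires (not (t = r - 3)) and r = -11; else branch requires (not (t = tab[1] + r - 5)) and tab[1] + r = -9.
Before the if: ((not (tab[d + 2] + 3*t <= -5)) -> ((not (t = r - 3)) and r = -11)) and (tab[d + 2] + 3*t <= -5 -> ((not (t = tab[1] + r - 5)) and tab[1] + r = -9))
Answer: WP = ((not (tab[d + 2] + 3*t <= -5)) -> ((not (t = r - 3)) and r = -11)) and (tab[d + 2] + 3*t <= -5 -> ((not (t = tab[1] + r - 5)) and tab[1] + r = -9))


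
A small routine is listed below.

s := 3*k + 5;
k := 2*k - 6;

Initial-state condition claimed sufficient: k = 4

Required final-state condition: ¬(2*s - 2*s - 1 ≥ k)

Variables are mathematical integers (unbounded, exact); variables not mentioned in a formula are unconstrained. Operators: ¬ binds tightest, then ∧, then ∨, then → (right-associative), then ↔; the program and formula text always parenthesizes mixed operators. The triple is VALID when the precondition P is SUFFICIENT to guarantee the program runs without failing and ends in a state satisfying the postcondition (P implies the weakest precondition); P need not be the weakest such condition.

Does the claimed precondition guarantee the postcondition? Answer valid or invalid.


Working backward. After the program, the postcondition ¬(2*s - 2*s - 1 ≥ k) must hold; in canonical form it is ¬(k ≤ -1).
Before k := 2*k - 6: ¬(2*k ≤ 5)
Before s := 3*k + 5: ¬(2*k ≤ 5)
The weakest precondition is ¬(2*k ≤ 5).
Check whether k = 4 implies it.
Every state satisfying the precondition satisfies the weakest precondition: the implication holds.
Answer: valid


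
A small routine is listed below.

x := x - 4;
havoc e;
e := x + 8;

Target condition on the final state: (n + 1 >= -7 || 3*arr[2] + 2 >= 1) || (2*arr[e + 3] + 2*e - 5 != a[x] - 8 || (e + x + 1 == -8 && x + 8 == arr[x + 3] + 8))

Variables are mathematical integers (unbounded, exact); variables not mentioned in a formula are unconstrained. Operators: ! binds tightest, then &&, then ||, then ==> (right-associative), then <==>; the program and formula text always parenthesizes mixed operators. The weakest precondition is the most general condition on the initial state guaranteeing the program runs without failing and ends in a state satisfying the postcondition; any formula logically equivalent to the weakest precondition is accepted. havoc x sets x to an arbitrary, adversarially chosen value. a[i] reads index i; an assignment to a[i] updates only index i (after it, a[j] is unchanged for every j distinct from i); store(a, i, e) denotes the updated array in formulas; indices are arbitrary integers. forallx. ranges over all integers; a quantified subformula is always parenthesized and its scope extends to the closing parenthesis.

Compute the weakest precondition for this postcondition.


Working backward. After the program, the postcondition (n + 1 >= -7 || 3*arr[2] + 2 >= 1) || (2*arr[e + 3] + 2*e - 5 != a[x] - 8 || (e + x + 1 == -8 && x + 8 == arr[x + 3] + 8)) must hold; in canonical form it is n >= -8 || 3*arr[2] >= -1 || 2*arr[e + 3] + 2*e != a[x] - 3 || (e + x == -9 && x == arr[x + 3]).
Before e := x + 8: n >= -8 || 3*arr[2] >= -1 || 2*arr[x + 11] + 2*x != a[x] - 19 || (2*x == -17 && x == arr[x + 3])
Before havoc e: n >= -8 || 3*arr[2] >= -1 || 2*arr[x + 11] + 2*x != a[x] - 19 || (2*x == -17 && x == arr[x + 3])
Before x := x - 4: n >= -8 || 3*arr[2] >= -1 || 2*arr[x + 7] + 2*x != a[x - 4] - 11 || (2*x == -9 && x == arr[x - 1] + 4)
Answer: WP = n >= -8 || 3*arr[2] >= -1 || 2*arr[x + 7] + 2*x != a[x - 4] - 11 || (2*x == -9 && x == arr[x - 1] + 4)


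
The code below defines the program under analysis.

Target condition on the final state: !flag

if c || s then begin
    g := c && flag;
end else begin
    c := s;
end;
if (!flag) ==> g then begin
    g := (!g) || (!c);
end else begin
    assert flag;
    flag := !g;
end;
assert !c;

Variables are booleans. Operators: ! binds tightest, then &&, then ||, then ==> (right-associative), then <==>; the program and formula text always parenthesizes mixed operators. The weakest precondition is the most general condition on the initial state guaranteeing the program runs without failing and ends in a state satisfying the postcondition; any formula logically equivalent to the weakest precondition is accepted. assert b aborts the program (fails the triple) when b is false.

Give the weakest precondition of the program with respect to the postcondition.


Working backward. After the program, !flag must hold.
Before assert !c: (!c) && (!flag)
Then branch requires (!c) && (!flag); else branch requires flag && (!c) && g.
Before the if: (((!flag) ==> g) ==> ((!c) && (!flag))) && ((!((!flag) ==> g)) ==> (flag && (!c) && g))
Then branch requires (((!flag) ==> (c && flag)) ==> ((!c) && (!flag))) && ((!flag) ==> (c && flag)); else branch requires (((!flag) ==> g) ==> ((!s) && (!flag))) && ((!((!flag) ==> g)) ==> (flag && (!s) && g)).
Before the if: ((c || s) ==> ((((!flag) ==> (c && flag)) ==> ((!c) && (!flag))) && ((!flag) ==> (c && flag)))) && ((!(c || s)) ==> ((((!flag) ==> g) ==> ((!s) && (!flag))) && ((!((!flag) ==> g)) ==> (flag && (!s) && g))))
Answer: WP = ((c || s) ==> ((((!flag) ==> (c && flag)) ==> ((!c) && (!flag))) && ((!flag) ==> (c && flag)))) && ((!(c || s)) ==> ((((!flag) ==> g) ==> ((!s) && (!flag))) && ((!((!flag) ==> g)) ==> (flag && (!s) && g))))
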